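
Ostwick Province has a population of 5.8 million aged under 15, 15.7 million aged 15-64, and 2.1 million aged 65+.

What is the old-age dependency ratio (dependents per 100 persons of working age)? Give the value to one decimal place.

Old-age dependency ratio = 2.1 / 15.7 × 100 = 13.4

Old-age dependency ratio: 13.4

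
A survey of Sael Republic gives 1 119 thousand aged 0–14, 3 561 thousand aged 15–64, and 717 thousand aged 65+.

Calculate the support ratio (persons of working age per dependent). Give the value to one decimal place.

Support ratio: 1.9

Support ratio = 3 561 / (1 119 + 717) = 3 561 / 1 836 = 1.9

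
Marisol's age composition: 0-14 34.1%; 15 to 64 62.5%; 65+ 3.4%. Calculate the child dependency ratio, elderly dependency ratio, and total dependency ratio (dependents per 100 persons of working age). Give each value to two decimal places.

Youth dependency ratio: 54.56
Old-age dependency ratio: 5.44
Total dependency ratio: 60.00

Youth dependency ratio = 34.1 / 62.5 × 100 = 54.56
Old-age dependency ratio = 3.4 / 62.5 × 100 = 5.44
Total dependency ratio = (34.1 + 3.4) / 62.5 × 100 = 37.5 / 62.5 × 100 = 60.00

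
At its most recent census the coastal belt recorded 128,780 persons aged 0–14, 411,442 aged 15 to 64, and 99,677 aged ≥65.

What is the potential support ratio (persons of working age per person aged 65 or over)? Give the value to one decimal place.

Potential support ratio: 4.1

Potential support ratio = 411,442 / 99,677 = 4.1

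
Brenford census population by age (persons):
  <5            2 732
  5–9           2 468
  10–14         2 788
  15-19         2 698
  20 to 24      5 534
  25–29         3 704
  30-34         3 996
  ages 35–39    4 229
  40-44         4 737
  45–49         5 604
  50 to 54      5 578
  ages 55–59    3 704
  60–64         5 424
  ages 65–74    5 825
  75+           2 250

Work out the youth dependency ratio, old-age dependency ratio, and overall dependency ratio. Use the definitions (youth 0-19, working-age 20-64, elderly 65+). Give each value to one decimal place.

Youth dependency ratio: 25.1
Old-age dependency ratio: 19.0
Total dependency ratio: 44.1

0–19: 2 732 + 2 468 + 2 788 + 2 698 = 10 686
20–64: 5 534 + 3 704 + 3 996 + 4 229 + 4 737 + 5 604 + 5 578 + 3 704 + 5 424 = 42 510
65+: 5 825 + 2 250 = 8 075
Youth dependency ratio = 10 686 / 42 510 × 100 = 25.1
Old-age dependency ratio = 8 075 / 42 510 × 100 = 19.0
Total dependency ratio = (10 686 + 8 075) / 42 510 × 100 = 18 761 / 42 510 × 100 = 44.1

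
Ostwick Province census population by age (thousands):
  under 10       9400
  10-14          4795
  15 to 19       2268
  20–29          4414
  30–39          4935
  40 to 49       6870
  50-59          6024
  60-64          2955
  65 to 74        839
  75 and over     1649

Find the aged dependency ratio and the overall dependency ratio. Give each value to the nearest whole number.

Old-age dependency ratio: 9
Total dependency ratio: 61

0–14: 9400 + 4795 = 14195
15–64: 2268 + 4414 + 4935 + 6870 + 6024 + 2955 = 27466
65+: 839 + 1649 = 2488
Old-age dependency ratio = 2488 / 27466 × 100 = 9
Total dependency ratio = (14195 + 2488) / 27466 × 100 = 16683 / 27466 × 100 = 61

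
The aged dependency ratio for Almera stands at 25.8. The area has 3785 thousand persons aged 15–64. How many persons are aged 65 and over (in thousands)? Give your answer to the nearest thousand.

Aged 65 and over: 977

Old-age dependency ratio = elderly / working-age × 100
25.8 = E / 3785 × 100
⇒ 977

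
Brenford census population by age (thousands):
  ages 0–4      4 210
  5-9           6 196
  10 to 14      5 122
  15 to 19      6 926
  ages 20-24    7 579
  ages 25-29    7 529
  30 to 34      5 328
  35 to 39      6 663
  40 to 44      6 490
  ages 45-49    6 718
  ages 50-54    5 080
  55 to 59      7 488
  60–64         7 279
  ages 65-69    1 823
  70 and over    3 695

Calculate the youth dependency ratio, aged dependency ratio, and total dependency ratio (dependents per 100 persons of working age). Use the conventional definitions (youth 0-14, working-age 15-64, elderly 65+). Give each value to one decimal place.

0–14: 4 210 + 6 196 + 5 122 = 15 528
15–64: 6 926 + 7 579 + 7 529 + 5 328 + 6 663 + 6 490 + 6 718 + 5 080 + 7 488 + 7 279 = 67 080
65+: 1 823 + 3 695 = 5 518
Youth dependency ratio = 15 528 / 67 080 × 100 = 23.1
Old-age dependency ratio = 5 518 / 67 080 × 100 = 8.2
Total dependency ratio = (15 528 + 5 518) / 67 080 × 100 = 21 046 / 67 080 × 100 = 31.4

Youth dependency ratio: 23.1
Old-age dependency ratio: 8.2
Total dependency ratio: 31.4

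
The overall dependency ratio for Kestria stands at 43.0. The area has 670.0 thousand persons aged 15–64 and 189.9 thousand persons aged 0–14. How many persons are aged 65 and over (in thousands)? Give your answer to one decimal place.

Total dependency ratio = (youth + elderly) / working-age × 100
43.0 = (189.9 + E) / 670.0 × 100
⇒ 98.2

Aged 65 and over: 98.2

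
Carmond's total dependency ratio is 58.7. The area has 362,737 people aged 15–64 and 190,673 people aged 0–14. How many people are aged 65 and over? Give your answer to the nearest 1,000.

Aged 65 and over: 22,000

Total dependency ratio = (youth + elderly) / working-age × 100
58.7 = (190,673 + E) / 362,737 × 100
⇒ 22,000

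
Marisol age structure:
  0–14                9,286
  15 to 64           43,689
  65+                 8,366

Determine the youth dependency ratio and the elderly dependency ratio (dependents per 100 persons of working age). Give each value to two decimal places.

Youth dependency ratio: 21.25
Old-age dependency ratio: 19.15

Youth dependency ratio = 9,286 / 43,689 × 100 = 21.25
Old-age dependency ratio = 8,366 / 43,689 × 100 = 19.15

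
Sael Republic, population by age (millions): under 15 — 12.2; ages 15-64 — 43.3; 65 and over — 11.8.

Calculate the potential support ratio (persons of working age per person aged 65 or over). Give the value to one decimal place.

Potential support ratio: 3.7

Potential support ratio = 43.3 / 11.8 = 3.7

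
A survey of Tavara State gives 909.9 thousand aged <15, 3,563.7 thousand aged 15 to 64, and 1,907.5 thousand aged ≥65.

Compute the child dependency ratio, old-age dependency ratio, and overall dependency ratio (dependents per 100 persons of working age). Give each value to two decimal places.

Youth dependency ratio = 909.9 / 3,563.7 × 100 = 25.53
Old-age dependency ratio = 1,907.5 / 3,563.7 × 100 = 53.53
Total dependency ratio = (909.9 + 1,907.5) / 3,563.7 × 100 = 2,817.4 / 3,563.7 × 100 = 79.06

Youth dependency ratio: 25.53
Old-age dependency ratio: 53.53
Total dependency ratio: 79.06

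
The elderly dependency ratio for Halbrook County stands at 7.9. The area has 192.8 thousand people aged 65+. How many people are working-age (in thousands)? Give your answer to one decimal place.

Working-age: 2 440.5

Old-age dependency ratio = elderly / working-age × 100
7.9 = 192.8 / W × 100
⇒ 2 440.5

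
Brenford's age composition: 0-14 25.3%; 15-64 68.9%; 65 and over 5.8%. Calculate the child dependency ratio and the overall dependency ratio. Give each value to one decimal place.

Youth dependency ratio: 36.7
Total dependency ratio: 45.1

Youth dependency ratio = 25.3 / 68.9 × 100 = 36.7
Total dependency ratio = (25.3 + 5.8) / 68.9 × 100 = 31.1 / 68.9 × 100 = 45.1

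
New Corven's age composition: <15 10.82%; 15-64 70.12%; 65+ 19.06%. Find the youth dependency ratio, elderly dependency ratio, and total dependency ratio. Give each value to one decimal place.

Youth dependency ratio = 10.82 / 70.12 × 100 = 15.4
Old-age dependency ratio = 19.06 / 70.12 × 100 = 27.2
Total dependency ratio = (10.82 + 19.06) / 70.12 × 100 = 29.88 / 70.12 × 100 = 42.6

Youth dependency ratio: 15.4
Old-age dependency ratio: 27.2
Total dependency ratio: 42.6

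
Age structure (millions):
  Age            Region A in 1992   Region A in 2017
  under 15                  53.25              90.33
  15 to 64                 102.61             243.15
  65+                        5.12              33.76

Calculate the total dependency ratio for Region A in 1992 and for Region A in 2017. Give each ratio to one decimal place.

Region A in 1992: (53.25 + 5.12) / 102.61 × 100 = 58.37 / 102.61 × 100 = 56.9
Region A in 2017: (90.33 + 33.76) / 243.15 × 100 = 124.09 / 243.15 × 100 = 51.0

Region A in 1992: 56.9
Region A in 2017: 51.0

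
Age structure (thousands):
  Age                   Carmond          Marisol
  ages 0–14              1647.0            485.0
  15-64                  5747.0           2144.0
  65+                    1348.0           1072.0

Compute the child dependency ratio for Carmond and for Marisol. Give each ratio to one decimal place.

Carmond: 28.7
Marisol: 22.6

Carmond: 1647.0 / 5747.0 × 100 = 28.7
Marisol: 485.0 / 2144.0 × 100 = 22.6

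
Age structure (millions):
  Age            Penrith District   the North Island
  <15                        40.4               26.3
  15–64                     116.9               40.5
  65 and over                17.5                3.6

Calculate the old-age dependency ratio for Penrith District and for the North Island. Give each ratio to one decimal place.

Penrith District: 15.0
the North Island: 8.9

Penrith District: 17.5 / 116.9 × 100 = 15.0
the North Island: 3.6 / 40.5 × 100 = 8.9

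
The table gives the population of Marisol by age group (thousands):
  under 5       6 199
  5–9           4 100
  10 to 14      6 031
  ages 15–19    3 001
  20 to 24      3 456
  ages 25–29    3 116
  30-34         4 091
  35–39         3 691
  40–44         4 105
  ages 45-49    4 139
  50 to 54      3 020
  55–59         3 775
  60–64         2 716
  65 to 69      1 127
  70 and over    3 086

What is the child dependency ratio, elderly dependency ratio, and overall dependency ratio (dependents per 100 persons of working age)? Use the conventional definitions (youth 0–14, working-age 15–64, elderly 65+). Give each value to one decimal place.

0–14: 6 199 + 4 100 + 6 031 = 16 330
15–64: 3 001 + 3 456 + 3 116 + 4 091 + 3 691 + 4 105 + 4 139 + 3 020 + 3 775 + 2 716 = 35 110
65+: 1 127 + 3 086 = 4 213
Youth dependency ratio = 16 330 / 35 110 × 100 = 46.5
Old-age dependency ratio = 4 213 / 35 110 × 100 = 12.0
Total dependency ratio = (16 330 + 4 213) / 35 110 × 100 = 20 543 / 35 110 × 100 = 58.5

Youth dependency ratio: 46.5
Old-age dependency ratio: 12.0
Total dependency ratio: 58.5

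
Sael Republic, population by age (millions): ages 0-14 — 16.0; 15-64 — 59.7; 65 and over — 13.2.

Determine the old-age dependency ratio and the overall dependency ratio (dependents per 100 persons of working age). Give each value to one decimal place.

Old-age dependency ratio = 13.2 / 59.7 × 100 = 22.1
Total dependency ratio = (16.0 + 13.2) / 59.7 × 100 = 29.2 / 59.7 × 100 = 48.9

Old-age dependency ratio: 22.1
Total dependency ratio: 48.9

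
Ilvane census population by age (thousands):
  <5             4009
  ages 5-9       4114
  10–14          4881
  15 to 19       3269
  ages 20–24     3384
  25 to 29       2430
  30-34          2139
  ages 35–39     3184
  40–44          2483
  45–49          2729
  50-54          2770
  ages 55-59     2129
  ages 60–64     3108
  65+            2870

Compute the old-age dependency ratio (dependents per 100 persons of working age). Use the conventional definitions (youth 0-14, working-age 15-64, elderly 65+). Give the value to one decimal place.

0–14: 4009 + 4114 + 4881 = 13004
15–64: 3269 + 3384 + 2430 + 2139 + 3184 + 2483 + 2729 + 2770 + 2129 + 3108 = 27625
65+: 2870
Old-age dependency ratio = 2870 / 27625 × 100 = 10.4

Old-age dependency ratio: 10.4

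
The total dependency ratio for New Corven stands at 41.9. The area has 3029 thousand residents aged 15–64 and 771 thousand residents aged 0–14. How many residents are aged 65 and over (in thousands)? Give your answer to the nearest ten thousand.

Aged 65 and over: 500

Total dependency ratio = (youth + elderly) / working-age × 100
41.9 = (771 + E) / 3029 × 100
⇒ 500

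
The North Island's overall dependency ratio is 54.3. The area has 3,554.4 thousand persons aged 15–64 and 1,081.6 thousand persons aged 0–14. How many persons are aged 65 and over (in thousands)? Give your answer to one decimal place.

Aged 65 and over: 848.4

Total dependency ratio = (youth + elderly) / working-age × 100
54.3 = (1,081.6 + E) / 3,554.4 × 100
⇒ 848.4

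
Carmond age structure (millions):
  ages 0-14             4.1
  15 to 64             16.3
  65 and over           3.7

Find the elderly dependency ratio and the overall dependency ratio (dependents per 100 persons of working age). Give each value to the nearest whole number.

Old-age dependency ratio: 23
Total dependency ratio: 48

Old-age dependency ratio = 3.7 / 16.3 × 100 = 23
Total dependency ratio = (4.1 + 3.7) / 16.3 × 100 = 7.8 / 16.3 × 100 = 48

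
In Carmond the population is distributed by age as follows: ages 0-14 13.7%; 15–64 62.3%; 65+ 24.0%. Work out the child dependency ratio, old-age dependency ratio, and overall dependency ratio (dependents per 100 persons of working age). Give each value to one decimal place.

Youth dependency ratio: 22.0
Old-age dependency ratio: 38.5
Total dependency ratio: 60.5

Youth dependency ratio = 13.7 / 62.3 × 100 = 22.0
Old-age dependency ratio = 24.0 / 62.3 × 100 = 38.5
Total dependency ratio = (13.7 + 24.0) / 62.3 × 100 = 37.7 / 62.3 × 100 = 60.5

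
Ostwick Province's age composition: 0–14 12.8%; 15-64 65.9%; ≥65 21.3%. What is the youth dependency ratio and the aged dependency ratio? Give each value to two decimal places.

Youth dependency ratio = 12.8 / 65.9 × 100 = 19.42
Old-age dependency ratio = 21.3 / 65.9 × 100 = 32.32

Youth dependency ratio: 19.42
Old-age dependency ratio: 32.32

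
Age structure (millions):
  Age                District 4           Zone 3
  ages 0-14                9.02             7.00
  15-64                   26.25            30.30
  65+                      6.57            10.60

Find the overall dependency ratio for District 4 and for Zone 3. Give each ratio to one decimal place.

District 4: (9.02 + 6.57) / 26.25 × 100 = 15.59 / 26.25 × 100 = 59.4
Zone 3: (7.00 + 10.60) / 30.30 × 100 = 17.60 / 30.30 × 100 = 58.1

District 4: 59.4
Zone 3: 58.1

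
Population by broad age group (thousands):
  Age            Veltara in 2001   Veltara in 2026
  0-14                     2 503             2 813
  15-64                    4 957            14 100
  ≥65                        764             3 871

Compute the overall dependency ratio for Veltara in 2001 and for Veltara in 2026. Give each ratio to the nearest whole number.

Veltara in 2001: (2 503 + 764) / 4 957 × 100 = 3 267 / 4 957 × 100 = 66
Veltara in 2026: (2 813 + 3 871) / 14 100 × 100 = 6 684 / 14 100 × 100 = 47

Veltara in 2001: 66
Veltara in 2026: 47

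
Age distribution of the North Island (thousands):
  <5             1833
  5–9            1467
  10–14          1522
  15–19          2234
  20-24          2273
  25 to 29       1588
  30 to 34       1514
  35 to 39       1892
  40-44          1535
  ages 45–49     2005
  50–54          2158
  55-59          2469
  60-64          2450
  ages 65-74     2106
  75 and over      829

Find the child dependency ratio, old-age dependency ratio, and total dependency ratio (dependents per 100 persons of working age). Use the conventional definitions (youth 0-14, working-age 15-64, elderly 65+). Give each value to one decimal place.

Youth dependency ratio: 24.0
Old-age dependency ratio: 14.6
Total dependency ratio: 38.6

0–14: 1833 + 1467 + 1522 = 4822
15–64: 2234 + 2273 + 1588 + 1514 + 1892 + 1535 + 2005 + 2158 + 2469 + 2450 = 20118
65+: 2106 + 829 = 2935
Youth dependency ratio = 4822 / 20118 × 100 = 24.0
Old-age dependency ratio = 2935 / 20118 × 100 = 14.6
Total dependency ratio = (4822 + 2935) / 20118 × 100 = 7757 / 20118 × 100 = 38.6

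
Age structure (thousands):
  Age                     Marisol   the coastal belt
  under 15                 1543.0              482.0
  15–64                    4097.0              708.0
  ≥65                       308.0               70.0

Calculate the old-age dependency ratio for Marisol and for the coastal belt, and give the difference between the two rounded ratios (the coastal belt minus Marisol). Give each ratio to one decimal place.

Marisol: 7.5
the coastal belt: 9.9
Difference: +2.4

Marisol: 308.0 / 4097.0 × 100 = 7.5
the coastal belt: 70.0 / 708.0 × 100 = 9.9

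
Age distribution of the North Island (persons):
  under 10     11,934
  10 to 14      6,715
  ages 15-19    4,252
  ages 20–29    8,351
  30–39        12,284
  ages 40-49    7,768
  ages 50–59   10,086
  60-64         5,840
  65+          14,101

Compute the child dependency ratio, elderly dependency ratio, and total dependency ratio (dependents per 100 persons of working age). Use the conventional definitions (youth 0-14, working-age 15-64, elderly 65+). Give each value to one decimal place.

0–14: 11,934 + 6,715 = 18,649
15–64: 4,252 + 8,351 + 12,284 + 7,768 + 10,086 + 5,840 = 48,581
65+: 14,101
Youth dependency ratio = 18,649 / 48,581 × 100 = 38.4
Old-age dependency ratio = 14,101 / 48,581 × 100 = 29.0
Total dependency ratio = (18,649 + 14,101) / 48,581 × 100 = 32,750 / 48,581 × 100 = 67.4

Youth dependency ratio: 38.4
Old-age dependency ratio: 29.0
Total dependency ratio: 67.4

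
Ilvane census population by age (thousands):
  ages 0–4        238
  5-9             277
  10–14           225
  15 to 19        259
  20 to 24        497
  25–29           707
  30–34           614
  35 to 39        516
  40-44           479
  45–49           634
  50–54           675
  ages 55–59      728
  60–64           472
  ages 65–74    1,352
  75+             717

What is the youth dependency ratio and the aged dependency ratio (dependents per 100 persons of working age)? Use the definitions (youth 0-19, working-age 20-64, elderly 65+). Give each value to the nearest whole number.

Youth dependency ratio: 19
Old-age dependency ratio: 39

0–19: 238 + 277 + 225 + 259 = 999
20–64: 497 + 707 + 614 + 516 + 479 + 634 + 675 + 728 + 472 = 5,322
65+: 1,352 + 717 = 2,069
Youth dependency ratio = 999 / 5,322 × 100 = 19
Old-age dependency ratio = 2,069 / 5,322 × 100 = 39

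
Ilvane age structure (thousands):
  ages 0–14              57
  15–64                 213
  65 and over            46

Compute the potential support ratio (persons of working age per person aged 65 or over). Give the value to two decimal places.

Potential support ratio = 213 / 46 = 4.63

Potential support ratio: 4.63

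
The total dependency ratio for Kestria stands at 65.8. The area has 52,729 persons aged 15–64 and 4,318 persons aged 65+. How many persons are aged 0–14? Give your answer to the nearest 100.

Aged 0–14: 30,400

Total dependency ratio = (youth + elderly) / working-age × 100
65.8 = (Y + 4,318) / 52,729 × 100
⇒ 30,400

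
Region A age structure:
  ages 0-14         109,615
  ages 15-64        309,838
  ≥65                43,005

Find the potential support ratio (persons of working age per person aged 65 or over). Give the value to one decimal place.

Potential support ratio = 309,838 / 43,005 = 7.2

Potential support ratio: 7.2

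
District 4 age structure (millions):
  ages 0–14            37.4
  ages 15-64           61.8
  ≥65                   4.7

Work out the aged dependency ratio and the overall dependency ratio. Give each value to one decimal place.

Old-age dependency ratio: 7.6
Total dependency ratio: 68.1

Old-age dependency ratio = 4.7 / 61.8 × 100 = 7.6
Total dependency ratio = (37.4 + 4.7) / 61.8 × 100 = 42.1 / 61.8 × 100 = 68.1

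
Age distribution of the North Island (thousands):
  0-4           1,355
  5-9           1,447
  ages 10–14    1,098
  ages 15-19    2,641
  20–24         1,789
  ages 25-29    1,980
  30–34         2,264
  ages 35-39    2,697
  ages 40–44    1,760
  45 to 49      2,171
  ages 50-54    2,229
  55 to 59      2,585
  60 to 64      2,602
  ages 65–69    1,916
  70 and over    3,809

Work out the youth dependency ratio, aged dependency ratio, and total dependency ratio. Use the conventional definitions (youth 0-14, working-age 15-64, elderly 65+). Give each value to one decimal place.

0–14: 1,355 + 1,447 + 1,098 = 3,900
15–64: 2,641 + 1,789 + 1,980 + 2,264 + 2,697 + 1,760 + 2,171 + 2,229 + 2,585 + 2,602 = 22,718
65+: 1,916 + 3,809 = 5,725
Youth dependency ratio = 3,900 / 22,718 × 100 = 17.2
Old-age dependency ratio = 5,725 / 22,718 × 100 = 25.2
Total dependency ratio = (3,900 + 5,725) / 22,718 × 100 = 9,625 / 22,718 × 100 = 42.4

Youth dependency ratio: 17.2
Old-age dependency ratio: 25.2
Total dependency ratio: 42.4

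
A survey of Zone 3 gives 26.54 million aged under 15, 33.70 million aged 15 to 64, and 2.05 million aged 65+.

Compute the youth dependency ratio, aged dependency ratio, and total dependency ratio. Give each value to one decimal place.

Youth dependency ratio: 78.8
Old-age dependency ratio: 6.1
Total dependency ratio: 84.8

Youth dependency ratio = 26.54 / 33.70 × 100 = 78.8
Old-age dependency ratio = 2.05 / 33.70 × 100 = 6.1
Total dependency ratio = (26.54 + 2.05) / 33.70 × 100 = 28.59 / 33.70 × 100 = 84.8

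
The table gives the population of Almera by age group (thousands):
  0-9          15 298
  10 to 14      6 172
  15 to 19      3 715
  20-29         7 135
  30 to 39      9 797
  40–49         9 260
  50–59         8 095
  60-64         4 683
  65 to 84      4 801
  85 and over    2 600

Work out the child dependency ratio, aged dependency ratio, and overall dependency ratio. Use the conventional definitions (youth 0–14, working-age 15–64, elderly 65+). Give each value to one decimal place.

Youth dependency ratio: 50.3
Old-age dependency ratio: 17.3
Total dependency ratio: 67.6

0–14: 15 298 + 6 172 = 21 470
15–64: 3 715 + 7 135 + 9 797 + 9 260 + 8 095 + 4 683 = 42 685
65+: 4 801 + 2 600 = 7 401
Youth dependency ratio = 21 470 / 42 685 × 100 = 50.3
Old-age dependency ratio = 7 401 / 42 685 × 100 = 17.3
Total dependency ratio = (21 470 + 7 401) / 42 685 × 100 = 28 871 / 42 685 × 100 = 67.6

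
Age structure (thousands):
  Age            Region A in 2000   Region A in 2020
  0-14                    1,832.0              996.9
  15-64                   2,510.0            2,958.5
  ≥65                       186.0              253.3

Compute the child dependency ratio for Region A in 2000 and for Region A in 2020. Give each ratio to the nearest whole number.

Region A in 2000: 1,832.0 / 2,510.0 × 100 = 73
Region A in 2020: 996.9 / 2,958.5 × 100 = 34

Region A in 2000: 73
Region A in 2020: 34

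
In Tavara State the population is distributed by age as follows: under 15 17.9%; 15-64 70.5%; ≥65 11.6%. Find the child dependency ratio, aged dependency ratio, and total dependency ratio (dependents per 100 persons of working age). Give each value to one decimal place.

Youth dependency ratio: 25.4
Old-age dependency ratio: 16.5
Total dependency ratio: 41.8

Youth dependency ratio = 17.9 / 70.5 × 100 = 25.4
Old-age dependency ratio = 11.6 / 70.5 × 100 = 16.5
Total dependency ratio = (17.9 + 11.6) / 70.5 × 100 = 29.5 / 70.5 × 100 = 41.8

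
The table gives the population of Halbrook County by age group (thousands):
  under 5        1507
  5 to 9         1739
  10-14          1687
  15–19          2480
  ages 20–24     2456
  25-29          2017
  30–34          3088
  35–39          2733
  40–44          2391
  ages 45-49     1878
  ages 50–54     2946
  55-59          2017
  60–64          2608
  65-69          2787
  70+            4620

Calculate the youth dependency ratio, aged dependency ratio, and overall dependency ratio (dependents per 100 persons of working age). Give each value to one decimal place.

0–14: 1507 + 1739 + 1687 = 4933
15–64: 2480 + 2456 + 2017 + 3088 + 2733 + 2391 + 1878 + 2946 + 2017 + 2608 = 24614
65+: 2787 + 4620 = 7407
Youth dependency ratio = 4933 / 24614 × 100 = 20.0
Old-age dependency ratio = 7407 / 24614 × 100 = 30.1
Total dependency ratio = (4933 + 7407) / 24614 × 100 = 12340 / 24614 × 100 = 50.1

Youth dependency ratio: 20.0
Old-age dependency ratio: 30.1
Total dependency ratio: 50.1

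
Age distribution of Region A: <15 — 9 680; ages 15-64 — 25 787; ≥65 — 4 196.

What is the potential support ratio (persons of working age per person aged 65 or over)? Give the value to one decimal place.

Potential support ratio: 6.1

Potential support ratio = 25 787 / 4 196 = 6.1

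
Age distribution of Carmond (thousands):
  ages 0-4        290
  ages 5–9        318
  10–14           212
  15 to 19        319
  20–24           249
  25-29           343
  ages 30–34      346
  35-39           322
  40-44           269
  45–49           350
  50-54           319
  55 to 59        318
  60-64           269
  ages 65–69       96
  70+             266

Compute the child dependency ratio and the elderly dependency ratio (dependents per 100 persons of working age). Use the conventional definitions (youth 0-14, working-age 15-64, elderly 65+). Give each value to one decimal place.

Youth dependency ratio: 26.4
Old-age dependency ratio: 11.7

0–14: 290 + 318 + 212 = 820
15–64: 319 + 249 + 343 + 346 + 322 + 269 + 350 + 319 + 318 + 269 = 3 104
65+: 96 + 266 = 362
Youth dependency ratio = 820 / 3 104 × 100 = 26.4
Old-age dependency ratio = 362 / 3 104 × 100 = 11.7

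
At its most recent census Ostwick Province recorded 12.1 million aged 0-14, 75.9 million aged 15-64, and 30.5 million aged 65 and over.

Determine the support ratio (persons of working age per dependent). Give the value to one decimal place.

Support ratio: 1.8

Support ratio = 75.9 / (12.1 + 30.5) = 75.9 / 42.6 = 1.8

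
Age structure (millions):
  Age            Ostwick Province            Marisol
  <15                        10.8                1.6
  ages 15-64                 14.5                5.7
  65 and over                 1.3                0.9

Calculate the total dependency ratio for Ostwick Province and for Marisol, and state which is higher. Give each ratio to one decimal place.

Ostwick Province: 83.4
Marisol: 43.9
Higher: Ostwick Province

Ostwick Province: (10.8 + 1.3) / 14.5 × 100 = 12.1 / 14.5 × 100 = 83.4
Marisol: (1.6 + 0.9) / 5.7 × 100 = 2.5 / 5.7 × 100 = 43.9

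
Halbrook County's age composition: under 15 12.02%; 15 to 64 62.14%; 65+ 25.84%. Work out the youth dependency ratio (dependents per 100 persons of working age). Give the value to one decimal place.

Youth dependency ratio: 19.3

Youth dependency ratio = 12.02 / 62.14 × 100 = 19.3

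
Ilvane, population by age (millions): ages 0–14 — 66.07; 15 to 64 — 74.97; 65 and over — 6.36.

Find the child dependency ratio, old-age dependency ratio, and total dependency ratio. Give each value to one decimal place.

Youth dependency ratio = 66.07 / 74.97 × 100 = 88.1
Old-age dependency ratio = 6.36 / 74.97 × 100 = 8.5
Total dependency ratio = (66.07 + 6.36) / 74.97 × 100 = 72.43 / 74.97 × 100 = 96.6

Youth dependency ratio: 88.1
Old-age dependency ratio: 8.5
Total dependency ratio: 96.6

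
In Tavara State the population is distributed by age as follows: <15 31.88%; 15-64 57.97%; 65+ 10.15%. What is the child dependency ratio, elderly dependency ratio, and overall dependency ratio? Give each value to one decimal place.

Youth dependency ratio = 31.88 / 57.97 × 100 = 55.0
Old-age dependency ratio = 10.15 / 57.97 × 100 = 17.5
Total dependency ratio = (31.88 + 10.15) / 57.97 × 100 = 42.03 / 57.97 × 100 = 72.5

Youth dependency ratio: 55.0
Old-age dependency ratio: 17.5
Total dependency ratio: 72.5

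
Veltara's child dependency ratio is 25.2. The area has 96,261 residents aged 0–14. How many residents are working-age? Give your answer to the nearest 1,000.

Youth dependency ratio = youth / working-age × 100
25.2 = 96,261 / W × 100
⇒ 382,000

Working-age: 382,000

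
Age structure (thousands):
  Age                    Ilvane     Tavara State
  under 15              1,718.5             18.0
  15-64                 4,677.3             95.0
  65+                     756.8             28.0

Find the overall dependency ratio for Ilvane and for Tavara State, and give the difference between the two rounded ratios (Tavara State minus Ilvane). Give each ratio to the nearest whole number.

Ilvane: 53
Tavara State: 48
Difference: -5

Ilvane: (1,718.5 + 756.8) / 4,677.3 × 100 = 2,475.3 / 4,677.3 × 100 = 53
Tavara State: (18.0 + 28.0) / 95.0 × 100 = 46.0 / 95.0 × 100 = 48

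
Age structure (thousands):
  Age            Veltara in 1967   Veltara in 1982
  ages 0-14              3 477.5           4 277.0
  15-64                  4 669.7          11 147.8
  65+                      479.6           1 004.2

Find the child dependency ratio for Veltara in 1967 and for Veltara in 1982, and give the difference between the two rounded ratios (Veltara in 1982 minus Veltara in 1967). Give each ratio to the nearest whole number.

Veltara in 1967: 74
Veltara in 1982: 38
Difference: -36

Veltara in 1967: 3 477.5 / 4 669.7 × 100 = 74
Veltara in 1982: 4 277.0 / 11 147.8 × 100 = 38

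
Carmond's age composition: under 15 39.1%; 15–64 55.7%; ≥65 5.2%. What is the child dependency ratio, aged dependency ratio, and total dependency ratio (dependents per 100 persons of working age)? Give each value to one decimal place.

Youth dependency ratio: 70.2
Old-age dependency ratio: 9.3
Total dependency ratio: 79.5

Youth dependency ratio = 39.1 / 55.7 × 100 = 70.2
Old-age dependency ratio = 5.2 / 55.7 × 100 = 9.3
Total dependency ratio = (39.1 + 5.2) / 55.7 × 100 = 44.3 / 55.7 × 100 = 79.5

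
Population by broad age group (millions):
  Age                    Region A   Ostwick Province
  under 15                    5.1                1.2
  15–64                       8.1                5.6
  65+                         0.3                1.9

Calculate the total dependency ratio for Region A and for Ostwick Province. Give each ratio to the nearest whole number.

Region A: 67
Ostwick Province: 55

Region A: (5.1 + 0.3) / 8.1 × 100 = 5.4 / 8.1 × 100 = 67
Ostwick Province: (1.2 + 1.9) / 5.6 × 100 = 3.1 / 5.6 × 100 = 55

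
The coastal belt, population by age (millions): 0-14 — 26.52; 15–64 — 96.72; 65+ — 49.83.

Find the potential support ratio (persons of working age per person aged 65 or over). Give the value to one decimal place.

Potential support ratio: 1.9

Potential support ratio = 96.72 / 49.83 = 1.9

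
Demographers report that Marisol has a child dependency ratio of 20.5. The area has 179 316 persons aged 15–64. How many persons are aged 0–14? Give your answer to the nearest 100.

Aged 0–14: 36 800

Youth dependency ratio = youth / working-age × 100
20.5 = Y / 179 316 × 100
⇒ 36 800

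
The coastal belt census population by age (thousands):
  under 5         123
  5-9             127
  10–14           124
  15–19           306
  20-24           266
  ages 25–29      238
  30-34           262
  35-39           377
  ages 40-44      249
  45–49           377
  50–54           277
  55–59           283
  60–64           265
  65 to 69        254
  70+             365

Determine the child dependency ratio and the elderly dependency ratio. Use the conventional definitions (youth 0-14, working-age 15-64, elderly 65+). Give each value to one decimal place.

0–14: 123 + 127 + 124 = 374
15–64: 306 + 266 + 238 + 262 + 377 + 249 + 377 + 277 + 283 + 265 = 2900
65+: 254 + 365 = 619
Youth dependency ratio = 374 / 2900 × 100 = 12.9
Old-age dependency ratio = 619 / 2900 × 100 = 21.3

Youth dependency ratio: 12.9
Old-age dependency ratio: 21.3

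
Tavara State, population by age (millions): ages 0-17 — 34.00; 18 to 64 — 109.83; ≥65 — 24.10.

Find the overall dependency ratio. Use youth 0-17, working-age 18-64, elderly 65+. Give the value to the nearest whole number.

Total dependency ratio = (34.00 + 24.10) / 109.83 × 100 = 58.10 / 109.83 × 100 = 53

Total dependency ratio: 53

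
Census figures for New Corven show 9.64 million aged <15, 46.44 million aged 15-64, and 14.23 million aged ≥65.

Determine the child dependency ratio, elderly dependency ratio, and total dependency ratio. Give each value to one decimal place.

Youth dependency ratio = 9.64 / 46.44 × 100 = 20.8
Old-age dependency ratio = 14.23 / 46.44 × 100 = 30.6
Total dependency ratio = (9.64 + 14.23) / 46.44 × 100 = 23.87 / 46.44 × 100 = 51.4

Youth dependency ratio: 20.8
Old-age dependency ratio: 30.6
Total dependency ratio: 51.4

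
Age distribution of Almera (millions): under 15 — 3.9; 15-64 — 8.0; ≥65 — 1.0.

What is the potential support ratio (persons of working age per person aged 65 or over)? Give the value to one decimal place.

Potential support ratio = 8.0 / 1.0 = 8.0

Potential support ratio: 8.0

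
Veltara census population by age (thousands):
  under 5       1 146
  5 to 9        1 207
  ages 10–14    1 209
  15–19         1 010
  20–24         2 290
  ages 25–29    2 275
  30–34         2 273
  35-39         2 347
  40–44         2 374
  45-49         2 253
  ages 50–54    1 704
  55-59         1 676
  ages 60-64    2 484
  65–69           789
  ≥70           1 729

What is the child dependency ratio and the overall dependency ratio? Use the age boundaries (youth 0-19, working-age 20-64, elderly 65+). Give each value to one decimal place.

0–19: 1 146 + 1 207 + 1 209 + 1 010 = 4 572
20–64: 2 290 + 2 275 + 2 273 + 2 347 + 2 374 + 2 253 + 1 704 + 1 676 + 2 484 = 19 676
65+: 789 + 1 729 = 2 518
Youth dependency ratio = 4 572 / 19 676 × 100 = 23.2
Total dependency ratio = (4 572 + 2 518) / 19 676 × 100 = 7 090 / 19 676 × 100 = 36.0

Youth dependency ratio: 23.2
Total dependency ratio: 36.0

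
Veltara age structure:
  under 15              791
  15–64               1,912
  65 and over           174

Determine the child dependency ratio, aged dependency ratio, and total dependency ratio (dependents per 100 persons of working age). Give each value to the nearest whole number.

Youth dependency ratio = 791 / 1,912 × 100 = 41
Old-age dependency ratio = 174 / 1,912 × 100 = 9
Total dependency ratio = (791 + 174) / 1,912 × 100 = 965 / 1,912 × 100 = 50

Youth dependency ratio: 41
Old-age dependency ratio: 9
Total dependency ratio: 50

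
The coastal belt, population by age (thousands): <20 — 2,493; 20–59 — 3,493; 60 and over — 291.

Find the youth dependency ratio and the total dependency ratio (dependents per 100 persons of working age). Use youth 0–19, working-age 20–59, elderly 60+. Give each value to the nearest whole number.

Youth dependency ratio: 71
Total dependency ratio: 80

Youth dependency ratio = 2,493 / 3,493 × 100 = 71
Total dependency ratio = (2,493 + 291) / 3,493 × 100 = 2,784 / 3,493 × 100 = 80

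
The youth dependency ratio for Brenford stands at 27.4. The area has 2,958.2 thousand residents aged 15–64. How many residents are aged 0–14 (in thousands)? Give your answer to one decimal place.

Youth dependency ratio = youth / working-age × 100
27.4 = Y / 2,958.2 × 100
⇒ 810.5

Aged 0–14: 810.5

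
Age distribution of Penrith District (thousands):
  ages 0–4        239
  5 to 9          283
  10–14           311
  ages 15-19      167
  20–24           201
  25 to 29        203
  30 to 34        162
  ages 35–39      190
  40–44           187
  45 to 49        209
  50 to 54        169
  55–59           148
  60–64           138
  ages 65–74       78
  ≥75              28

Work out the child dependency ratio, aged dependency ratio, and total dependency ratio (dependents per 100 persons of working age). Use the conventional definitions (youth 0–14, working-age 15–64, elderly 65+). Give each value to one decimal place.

Youth dependency ratio: 47.0
Old-age dependency ratio: 6.0
Total dependency ratio: 52.9

0–14: 239 + 283 + 311 = 833
15–64: 167 + 201 + 203 + 162 + 190 + 187 + 209 + 169 + 148 + 138 = 1 774
65+: 78 + 28 = 106
Youth dependency ratio = 833 / 1 774 × 100 = 47.0
Old-age dependency ratio = 106 / 1 774 × 100 = 6.0
Total dependency ratio = (833 + 106) / 1 774 × 100 = 939 / 1 774 × 100 = 52.9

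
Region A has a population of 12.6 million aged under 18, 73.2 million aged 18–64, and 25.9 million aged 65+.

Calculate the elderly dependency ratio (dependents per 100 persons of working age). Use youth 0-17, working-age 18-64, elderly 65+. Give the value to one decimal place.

Old-age dependency ratio = 25.9 / 73.2 × 100 = 35.4

Old-age dependency ratio: 35.4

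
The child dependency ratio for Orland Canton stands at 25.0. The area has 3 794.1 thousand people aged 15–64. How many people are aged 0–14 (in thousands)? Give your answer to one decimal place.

Aged 0–14: 948.5

Youth dependency ratio = youth / working-age × 100
25.0 = Y / 3 794.1 × 100
⇒ 948.5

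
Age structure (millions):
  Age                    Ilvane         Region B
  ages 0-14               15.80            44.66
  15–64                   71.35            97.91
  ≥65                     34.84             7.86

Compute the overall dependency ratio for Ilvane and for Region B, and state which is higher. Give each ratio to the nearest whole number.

Ilvane: 71
Region B: 54
Higher: Ilvane

Ilvane: (15.80 + 34.84) / 71.35 × 100 = 50.64 / 71.35 × 100 = 71
Region B: (44.66 + 7.86) / 97.91 × 100 = 52.52 / 97.91 × 100 = 54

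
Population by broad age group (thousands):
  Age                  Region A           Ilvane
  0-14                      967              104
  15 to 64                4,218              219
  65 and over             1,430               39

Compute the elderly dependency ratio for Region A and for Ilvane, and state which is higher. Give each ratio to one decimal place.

Region A: 1,430 / 4,218 × 100 = 33.9
Ilvane: 39 / 219 × 100 = 17.8

Region A: 33.9
Ilvane: 17.8
Higher: Region A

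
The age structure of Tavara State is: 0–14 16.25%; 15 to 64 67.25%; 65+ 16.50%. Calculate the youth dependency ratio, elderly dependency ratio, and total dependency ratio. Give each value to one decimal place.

Youth dependency ratio: 24.2
Old-age dependency ratio: 24.5
Total dependency ratio: 48.7

Youth dependency ratio = 16.25 / 67.25 × 100 = 24.2
Old-age dependency ratio = 16.50 / 67.25 × 100 = 24.5
Total dependency ratio = (16.25 + 16.50) / 67.25 × 100 = 32.75 / 67.25 × 100 = 48.7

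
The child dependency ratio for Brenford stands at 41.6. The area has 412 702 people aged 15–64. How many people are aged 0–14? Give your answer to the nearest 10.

Youth dependency ratio = youth / working-age × 100
41.6 = Y / 412 702 × 100
⇒ 171 680

Aged 0–14: 171 680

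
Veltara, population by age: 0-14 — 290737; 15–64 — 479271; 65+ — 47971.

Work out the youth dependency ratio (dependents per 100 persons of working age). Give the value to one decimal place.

Youth dependency ratio = 290737 / 479271 × 100 = 60.7

Youth dependency ratio: 60.7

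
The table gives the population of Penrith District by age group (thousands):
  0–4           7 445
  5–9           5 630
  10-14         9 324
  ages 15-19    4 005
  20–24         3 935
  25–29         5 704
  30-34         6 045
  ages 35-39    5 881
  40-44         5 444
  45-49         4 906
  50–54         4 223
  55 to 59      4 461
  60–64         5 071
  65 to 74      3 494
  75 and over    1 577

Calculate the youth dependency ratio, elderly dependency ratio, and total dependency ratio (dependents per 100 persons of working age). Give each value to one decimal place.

0–14: 7 445 + 5 630 + 9 324 = 22 399
15–64: 4 005 + 3 935 + 5 704 + 6 045 + 5 881 + 5 444 + 4 906 + 4 223 + 4 461 + 5 071 = 49 675
65+: 3 494 + 1 577 = 5 071
Youth dependency ratio = 22 399 / 49 675 × 100 = 45.1
Old-age dependency ratio = 5 071 / 49 675 × 100 = 10.2
Total dependency ratio = (22 399 + 5 071) / 49 675 × 100 = 27 470 / 49 675 × 100 = 55.3

Youth dependency ratio: 45.1
Old-age dependency ratio: 10.2
Total dependency ratio: 55.3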